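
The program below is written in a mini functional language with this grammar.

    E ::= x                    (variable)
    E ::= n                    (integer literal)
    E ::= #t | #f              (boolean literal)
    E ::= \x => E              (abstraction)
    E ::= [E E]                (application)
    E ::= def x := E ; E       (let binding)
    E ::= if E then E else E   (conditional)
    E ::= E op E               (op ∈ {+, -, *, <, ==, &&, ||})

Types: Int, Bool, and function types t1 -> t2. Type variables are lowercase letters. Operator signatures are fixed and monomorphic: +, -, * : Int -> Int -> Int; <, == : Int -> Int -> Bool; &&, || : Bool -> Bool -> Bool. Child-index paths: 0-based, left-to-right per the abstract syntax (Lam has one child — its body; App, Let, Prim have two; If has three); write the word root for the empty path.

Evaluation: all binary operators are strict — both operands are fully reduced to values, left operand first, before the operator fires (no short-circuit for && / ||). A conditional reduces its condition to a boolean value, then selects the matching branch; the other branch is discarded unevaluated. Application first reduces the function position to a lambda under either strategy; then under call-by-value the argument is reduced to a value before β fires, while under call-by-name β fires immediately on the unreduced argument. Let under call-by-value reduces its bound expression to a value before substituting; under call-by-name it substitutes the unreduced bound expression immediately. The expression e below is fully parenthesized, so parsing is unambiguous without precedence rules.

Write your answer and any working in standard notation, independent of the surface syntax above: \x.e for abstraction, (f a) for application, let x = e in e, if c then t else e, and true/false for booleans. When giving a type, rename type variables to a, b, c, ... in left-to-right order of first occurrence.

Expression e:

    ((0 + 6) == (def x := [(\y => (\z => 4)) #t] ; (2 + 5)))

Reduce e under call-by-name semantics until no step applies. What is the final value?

Answer: false

Working:
step 0: ((0 + 6) == (let x = ((\y.(\z.4)) true) in (2 + 5)))
step 1: [delta@0] (6 == (let x = ((\y.(\z.4)) true) in (2 + 5)))
step 2: [let@1] (6 == (2 + 5))
step 3: [delta@1] (6 == 7)
step 4: [delta@root] false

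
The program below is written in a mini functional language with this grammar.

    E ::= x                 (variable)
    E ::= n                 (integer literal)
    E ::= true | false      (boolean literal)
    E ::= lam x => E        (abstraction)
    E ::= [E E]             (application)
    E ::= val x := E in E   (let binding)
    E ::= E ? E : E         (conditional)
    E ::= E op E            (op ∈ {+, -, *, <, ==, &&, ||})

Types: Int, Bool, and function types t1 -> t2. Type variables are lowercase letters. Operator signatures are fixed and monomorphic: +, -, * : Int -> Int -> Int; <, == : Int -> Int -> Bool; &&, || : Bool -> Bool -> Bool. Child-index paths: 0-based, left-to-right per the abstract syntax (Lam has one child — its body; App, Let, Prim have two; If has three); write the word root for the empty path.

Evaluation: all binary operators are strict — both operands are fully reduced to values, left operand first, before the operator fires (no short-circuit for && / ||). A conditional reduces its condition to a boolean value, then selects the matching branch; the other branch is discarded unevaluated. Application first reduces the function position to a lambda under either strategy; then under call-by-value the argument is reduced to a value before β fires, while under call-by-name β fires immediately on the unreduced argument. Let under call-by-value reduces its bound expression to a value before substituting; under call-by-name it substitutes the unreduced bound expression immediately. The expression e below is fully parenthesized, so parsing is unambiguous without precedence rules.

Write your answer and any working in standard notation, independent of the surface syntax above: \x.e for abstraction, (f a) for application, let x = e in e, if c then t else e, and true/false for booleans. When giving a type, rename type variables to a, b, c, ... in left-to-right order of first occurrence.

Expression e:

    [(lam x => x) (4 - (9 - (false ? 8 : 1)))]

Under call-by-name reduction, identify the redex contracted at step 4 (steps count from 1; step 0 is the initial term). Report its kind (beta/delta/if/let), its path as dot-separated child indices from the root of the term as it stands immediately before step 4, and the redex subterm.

Derivation:
step 0: ((\x.x) (4 - (9 - (if false then 8 else 1))))
step 1: [beta@root] (4 - (9 - (if false then 8 else 1)))
step 2: [if@1.1] (4 - (9 - 1))
step 3: [delta@1] (4 - 8)
step 4: [delta@root] -4

Answer: delta at root : (4 - 8)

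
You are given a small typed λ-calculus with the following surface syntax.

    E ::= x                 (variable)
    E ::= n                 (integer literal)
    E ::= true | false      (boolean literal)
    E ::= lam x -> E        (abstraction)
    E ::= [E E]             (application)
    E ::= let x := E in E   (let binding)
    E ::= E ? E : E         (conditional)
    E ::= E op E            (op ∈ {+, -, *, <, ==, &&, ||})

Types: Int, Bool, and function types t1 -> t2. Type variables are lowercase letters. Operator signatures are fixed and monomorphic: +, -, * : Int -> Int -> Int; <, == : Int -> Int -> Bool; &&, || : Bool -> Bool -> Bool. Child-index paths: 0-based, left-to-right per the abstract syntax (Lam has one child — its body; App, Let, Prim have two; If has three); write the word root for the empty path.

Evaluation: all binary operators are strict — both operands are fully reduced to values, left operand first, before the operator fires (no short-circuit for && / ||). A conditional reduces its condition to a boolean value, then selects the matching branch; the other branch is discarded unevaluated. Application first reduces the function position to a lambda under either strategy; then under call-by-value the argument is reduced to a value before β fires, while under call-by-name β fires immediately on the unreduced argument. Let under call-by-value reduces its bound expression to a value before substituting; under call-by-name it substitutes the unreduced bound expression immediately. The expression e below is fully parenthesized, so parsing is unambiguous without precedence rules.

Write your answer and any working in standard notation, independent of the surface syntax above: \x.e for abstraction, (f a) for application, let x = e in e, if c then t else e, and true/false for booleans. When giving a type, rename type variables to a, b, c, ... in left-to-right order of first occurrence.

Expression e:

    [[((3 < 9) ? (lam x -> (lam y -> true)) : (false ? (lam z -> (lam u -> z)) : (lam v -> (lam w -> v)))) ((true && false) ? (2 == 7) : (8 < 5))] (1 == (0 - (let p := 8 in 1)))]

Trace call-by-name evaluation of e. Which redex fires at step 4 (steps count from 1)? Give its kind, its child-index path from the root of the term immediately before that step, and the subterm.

Working:
step 0: (((if (3 < 9) then (\x.(\y.true)) else (if false then (\z.(\u.z)) else (\v.(\w.v)))) (if (true && false) then (2 == 7) else (8 < 5))) (1 == (0 - (let p = 8 in 1))))
step 1: [delta@0.0.0] (((if true then (\x.(\y.true)) else (if false then (\z.(\u.z)) else (\v.(\w.v)))) (if (true && false) then (2 == 7) else (8 < 5))) (1 == (0 - (let p = 8 in 1))))
step 2: [if@0.0] (((\x.(\y.true)) (if (true && false) then (2 == 7) else (8 < 5))) (1 == (0 - (let p = 8 in 1))))
step 3: [beta@0] ((\y.true) (1 == (0 - (let p = 8 in 1))))
step 4: [beta@root] true

Answer: beta at root : ((\y.true) (1 == (0 - (let p = 8 in 1))))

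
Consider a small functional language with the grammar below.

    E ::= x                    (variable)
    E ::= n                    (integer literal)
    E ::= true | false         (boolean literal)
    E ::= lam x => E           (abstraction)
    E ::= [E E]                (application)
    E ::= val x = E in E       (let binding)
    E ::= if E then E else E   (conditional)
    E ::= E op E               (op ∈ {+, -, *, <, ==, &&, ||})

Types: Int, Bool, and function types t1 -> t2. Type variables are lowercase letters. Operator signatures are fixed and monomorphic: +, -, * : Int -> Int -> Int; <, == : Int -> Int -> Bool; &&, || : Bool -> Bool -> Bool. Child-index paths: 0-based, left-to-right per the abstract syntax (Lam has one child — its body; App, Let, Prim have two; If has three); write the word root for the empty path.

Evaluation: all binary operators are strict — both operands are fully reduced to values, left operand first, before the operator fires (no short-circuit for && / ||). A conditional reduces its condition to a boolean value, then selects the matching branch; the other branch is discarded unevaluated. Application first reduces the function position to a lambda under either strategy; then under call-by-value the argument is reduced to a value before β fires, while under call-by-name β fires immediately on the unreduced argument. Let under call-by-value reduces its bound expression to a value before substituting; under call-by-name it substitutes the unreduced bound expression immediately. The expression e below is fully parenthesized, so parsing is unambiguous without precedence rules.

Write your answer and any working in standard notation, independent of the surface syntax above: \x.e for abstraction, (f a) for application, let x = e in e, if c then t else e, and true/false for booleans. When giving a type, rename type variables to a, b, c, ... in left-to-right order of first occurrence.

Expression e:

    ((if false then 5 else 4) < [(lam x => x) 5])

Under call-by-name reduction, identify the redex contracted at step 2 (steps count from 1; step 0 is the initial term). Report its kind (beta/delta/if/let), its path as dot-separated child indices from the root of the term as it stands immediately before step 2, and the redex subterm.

Answer: beta at 1 : ((\x.x) 5)

Derivation:
step 0: ((if false then 5 else 4) < ((\x.x) 5))
step 1: [if@0] (4 < ((\x.x) 5))
step 2: [beta@1] (4 < 5)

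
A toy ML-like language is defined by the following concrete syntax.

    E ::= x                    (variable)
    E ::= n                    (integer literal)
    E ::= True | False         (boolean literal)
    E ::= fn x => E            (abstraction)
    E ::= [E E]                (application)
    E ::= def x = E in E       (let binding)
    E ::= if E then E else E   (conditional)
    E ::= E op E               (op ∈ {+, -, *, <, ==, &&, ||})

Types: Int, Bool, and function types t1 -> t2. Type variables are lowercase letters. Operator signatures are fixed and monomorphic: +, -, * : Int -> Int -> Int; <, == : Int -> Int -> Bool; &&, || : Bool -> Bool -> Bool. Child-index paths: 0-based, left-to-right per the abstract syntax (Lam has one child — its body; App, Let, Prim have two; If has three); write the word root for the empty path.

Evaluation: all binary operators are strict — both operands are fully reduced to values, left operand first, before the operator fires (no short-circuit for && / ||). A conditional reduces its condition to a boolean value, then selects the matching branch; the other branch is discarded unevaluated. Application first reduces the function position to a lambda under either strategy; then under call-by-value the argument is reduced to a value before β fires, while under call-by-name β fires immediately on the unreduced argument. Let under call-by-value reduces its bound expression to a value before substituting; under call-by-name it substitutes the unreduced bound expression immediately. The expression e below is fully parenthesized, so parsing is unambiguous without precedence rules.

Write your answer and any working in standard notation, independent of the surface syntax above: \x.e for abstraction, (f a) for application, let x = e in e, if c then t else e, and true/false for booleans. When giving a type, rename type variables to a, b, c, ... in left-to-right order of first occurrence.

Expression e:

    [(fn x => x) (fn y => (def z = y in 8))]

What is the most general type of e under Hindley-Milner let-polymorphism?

Answer: a -> Int

Derivation:
x : a
\x._ : a -> a
y : b
let z : b
\y._ : b -> Int
  unify a -> a ~ (b -> Int) -> c
  unify a ~ b -> Int
  unify b -> Int ~ c
_ _ : b -> Int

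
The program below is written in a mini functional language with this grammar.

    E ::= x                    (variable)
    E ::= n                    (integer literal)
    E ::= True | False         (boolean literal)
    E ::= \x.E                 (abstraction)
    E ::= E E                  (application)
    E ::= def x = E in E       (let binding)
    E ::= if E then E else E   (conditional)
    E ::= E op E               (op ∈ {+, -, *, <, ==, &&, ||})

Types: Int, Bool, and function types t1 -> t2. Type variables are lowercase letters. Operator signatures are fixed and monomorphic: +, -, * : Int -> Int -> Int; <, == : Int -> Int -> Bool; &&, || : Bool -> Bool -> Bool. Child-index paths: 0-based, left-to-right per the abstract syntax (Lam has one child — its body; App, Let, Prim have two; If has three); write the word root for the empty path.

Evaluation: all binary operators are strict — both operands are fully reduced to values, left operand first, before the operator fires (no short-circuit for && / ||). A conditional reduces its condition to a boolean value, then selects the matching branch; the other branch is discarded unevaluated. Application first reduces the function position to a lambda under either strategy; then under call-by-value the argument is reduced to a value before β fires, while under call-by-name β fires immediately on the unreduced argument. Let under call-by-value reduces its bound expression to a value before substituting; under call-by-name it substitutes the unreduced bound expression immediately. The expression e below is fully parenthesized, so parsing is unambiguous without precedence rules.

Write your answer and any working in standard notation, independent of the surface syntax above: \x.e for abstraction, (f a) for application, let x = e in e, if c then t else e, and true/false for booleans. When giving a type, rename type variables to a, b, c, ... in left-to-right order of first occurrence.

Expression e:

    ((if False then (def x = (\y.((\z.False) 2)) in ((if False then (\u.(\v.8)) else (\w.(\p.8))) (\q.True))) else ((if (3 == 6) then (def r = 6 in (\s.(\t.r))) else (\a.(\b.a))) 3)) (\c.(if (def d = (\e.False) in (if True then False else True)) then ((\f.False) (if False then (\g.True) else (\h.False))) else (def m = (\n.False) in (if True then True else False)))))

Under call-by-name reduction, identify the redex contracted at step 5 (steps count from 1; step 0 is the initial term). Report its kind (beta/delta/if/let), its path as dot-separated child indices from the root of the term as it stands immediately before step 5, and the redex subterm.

Working:
step 0: ((if false then (let x = (\y.((\z.false) 2)) in ((if false then (\u.(\v.8)) else (\w.(\p.8))) (\q.true))) else ((if (3 == 6) then (let r = 6 in (\s.(\t.r))) else (\a.(\b.a))) 3)) (\c.(if (let d = (\e.false) in (if true then false else true)) then ((\f.false) (if false then (\g.true) else (\h.false))) else (let m = (\n.false) in (if true then true else false)))))
step 1: [if@0] (((if (3 == 6) then (let r = 6 in (\s.(\t.r))) else (\a.(\b.a))) 3) (\c.(if (let d = (\e.false) in (if true then false else true)) then ((\f.false) (if false then (\g.true) else (\h.false))) else (let m = (\n.false) in (if true then true else false)))))
step 2: [delta@0.0.0] (((if false then (let r = 6 in (\s.(\t.r))) else (\a.(\b.a))) 3) (\c.(if (let d = (\e.false) in (if true then false else true)) then ((\f.false) (if false then (\g.true) else (\h.false))) else (let m = (\n.false) in (if true then true else false)))))
step 3: [if@0.0] (((\a.(\b.a)) 3) (\c.(if (let d = (\e.false) in (if true then false else true)) then ((\f.false) (if false then (\g.true) else (\h.false))) else (let m = (\n.false) in (if true then true else false)))))
step 4: [beta@0] ((\b.3) (\c.(if (let d = (\e.false) in (if true then false else true)) then ((\f.false) (if false then (\g.true) else (\h.false))) else (let m = (\n.false) in (if true then true else false)))))
step 5: [beta@root] 3

Answer: beta at root : ((\b.3) (\c.(if (let d = (\e.false) in (if true then false else true)) then ((\f.false) (if false then (\g.true) else (\h.false))) else (let m = (\n.false) in (if true then true else false)))))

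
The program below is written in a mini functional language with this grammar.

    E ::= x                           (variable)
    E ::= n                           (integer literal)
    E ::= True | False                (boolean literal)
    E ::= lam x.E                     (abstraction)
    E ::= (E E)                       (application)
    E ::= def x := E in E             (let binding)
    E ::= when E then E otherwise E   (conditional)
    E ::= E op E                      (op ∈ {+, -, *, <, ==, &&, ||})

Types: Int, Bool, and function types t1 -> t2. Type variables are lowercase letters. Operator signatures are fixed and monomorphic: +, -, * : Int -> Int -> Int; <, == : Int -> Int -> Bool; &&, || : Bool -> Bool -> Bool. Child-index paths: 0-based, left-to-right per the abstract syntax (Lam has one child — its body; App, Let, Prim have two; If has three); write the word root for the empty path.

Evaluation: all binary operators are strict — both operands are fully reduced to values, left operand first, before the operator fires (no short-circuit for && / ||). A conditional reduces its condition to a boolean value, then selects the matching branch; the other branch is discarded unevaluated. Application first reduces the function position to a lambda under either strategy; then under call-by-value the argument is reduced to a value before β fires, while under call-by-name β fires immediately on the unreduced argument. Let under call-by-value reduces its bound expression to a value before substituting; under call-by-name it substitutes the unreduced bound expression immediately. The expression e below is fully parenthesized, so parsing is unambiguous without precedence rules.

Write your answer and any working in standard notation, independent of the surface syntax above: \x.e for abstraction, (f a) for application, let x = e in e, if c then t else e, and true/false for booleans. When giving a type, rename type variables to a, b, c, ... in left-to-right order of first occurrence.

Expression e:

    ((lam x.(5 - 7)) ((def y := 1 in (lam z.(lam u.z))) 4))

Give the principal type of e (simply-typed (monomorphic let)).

Answer: Int

Working:
  unify Int ~ Int
  unify Int ~ Int
\x._ : a -> Int
let y : Int
z : b
\u._ : c -> b
\z._ : b -> c -> b
  unify b -> c -> b ~ Int -> d
  unify b ~ Int
  unify c -> Int ~ d
_ _ : c -> Int
  unify a -> Int ~ (c -> Int) -> e
  unify a ~ c -> Int
  unify Int ~ e
_ _ : Int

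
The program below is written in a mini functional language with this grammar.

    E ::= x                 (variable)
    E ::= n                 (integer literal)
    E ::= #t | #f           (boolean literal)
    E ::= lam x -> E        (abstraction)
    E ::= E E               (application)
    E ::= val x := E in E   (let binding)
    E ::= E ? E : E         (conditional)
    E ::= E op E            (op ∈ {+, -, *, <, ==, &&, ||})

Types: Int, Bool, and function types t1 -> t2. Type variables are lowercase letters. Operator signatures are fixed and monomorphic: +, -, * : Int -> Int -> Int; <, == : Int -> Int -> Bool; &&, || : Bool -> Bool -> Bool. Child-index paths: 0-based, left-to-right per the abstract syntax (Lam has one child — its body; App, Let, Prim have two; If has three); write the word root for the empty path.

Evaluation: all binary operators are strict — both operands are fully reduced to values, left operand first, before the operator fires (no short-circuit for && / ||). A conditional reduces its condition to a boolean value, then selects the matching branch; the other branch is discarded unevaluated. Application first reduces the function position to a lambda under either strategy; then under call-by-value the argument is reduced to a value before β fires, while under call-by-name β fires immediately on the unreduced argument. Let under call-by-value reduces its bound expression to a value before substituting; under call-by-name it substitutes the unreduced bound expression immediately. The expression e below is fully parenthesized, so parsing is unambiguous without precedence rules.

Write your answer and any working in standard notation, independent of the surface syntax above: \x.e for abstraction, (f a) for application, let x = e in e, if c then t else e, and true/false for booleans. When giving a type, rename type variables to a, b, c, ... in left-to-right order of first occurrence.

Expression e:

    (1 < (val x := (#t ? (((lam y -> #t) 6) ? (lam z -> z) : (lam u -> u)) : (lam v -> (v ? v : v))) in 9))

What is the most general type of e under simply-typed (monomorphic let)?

Answer: Bool

Working:
  unify Int ~ Int
  unify Bool ~ Bool
\y._ : a -> Bool
  unify a -> Bool ~ Int -> b
  unify a ~ Int
  unify Bool ~ b
_ _ : Bool
  unify Bool ~ Bool
z : c
\z._ : c -> c
u : d
\u._ : d -> d
  unify c -> c ~ d -> d
  unify c ~ d
  unify d ~ d
v : e
  unify e ~ Bool
v : Bool
v : Bool
  unify Bool ~ Bool
\v._ : Bool -> Bool
  unify d -> d ~ Bool -> Bool
  unify d ~ Bool
  unify Bool ~ Bool
let x : Bool -> Bool
  unify Int ~ Int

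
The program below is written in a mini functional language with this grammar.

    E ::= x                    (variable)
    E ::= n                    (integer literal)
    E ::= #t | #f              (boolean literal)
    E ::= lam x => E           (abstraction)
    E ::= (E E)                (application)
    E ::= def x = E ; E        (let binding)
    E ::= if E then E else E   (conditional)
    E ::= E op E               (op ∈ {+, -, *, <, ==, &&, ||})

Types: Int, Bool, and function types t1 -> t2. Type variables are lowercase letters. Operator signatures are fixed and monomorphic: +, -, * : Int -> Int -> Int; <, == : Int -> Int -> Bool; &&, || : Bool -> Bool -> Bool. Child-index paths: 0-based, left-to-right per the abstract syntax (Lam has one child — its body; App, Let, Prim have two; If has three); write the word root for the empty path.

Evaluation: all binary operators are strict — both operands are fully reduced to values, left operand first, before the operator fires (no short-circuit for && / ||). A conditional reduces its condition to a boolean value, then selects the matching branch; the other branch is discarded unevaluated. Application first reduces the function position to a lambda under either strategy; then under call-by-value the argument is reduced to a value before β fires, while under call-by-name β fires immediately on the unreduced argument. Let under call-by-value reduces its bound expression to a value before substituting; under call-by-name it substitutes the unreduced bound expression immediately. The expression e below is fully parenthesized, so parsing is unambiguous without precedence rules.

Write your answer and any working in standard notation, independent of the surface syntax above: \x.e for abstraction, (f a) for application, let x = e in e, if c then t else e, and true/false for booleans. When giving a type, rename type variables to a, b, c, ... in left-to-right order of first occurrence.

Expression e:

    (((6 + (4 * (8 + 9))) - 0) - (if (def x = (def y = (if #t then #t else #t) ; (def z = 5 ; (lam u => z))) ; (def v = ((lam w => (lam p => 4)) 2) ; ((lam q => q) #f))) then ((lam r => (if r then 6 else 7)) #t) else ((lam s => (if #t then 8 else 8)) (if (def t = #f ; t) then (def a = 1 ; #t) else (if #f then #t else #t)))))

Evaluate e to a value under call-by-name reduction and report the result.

Derivation:
step 0: (((6 + (4 * (8 + 9))) - 0) - (if (let x = (let y = (if true then true else true) in (let z = 5 in (\u.z))) in (let v = ((\w.(\p.4)) 2) in ((\q.q) false))) then ((\r.(if r then 6 else 7)) true) else ((\s.(if true then 8 else 8)) (if (let t = false in t) then (let a = 1 in true) else (if false then true else true)))))
step 1: [delta@0.0.1.1] (((6 + (4 * 17)) - 0) - (if (let x = (let y = (if true then true else true) in (let z = 5 in (\u.z))) in (let v = ((\w.(\p.4)) 2) in ((\q.q) false))) then ((\r.(if r then 6 else 7)) true) else ((\s.(if true then 8 else 8)) (if (let t = false in t) then (let a = 1 in true) else (if false then true else true)))))
step 2: [delta@0.0.1] (((6 + 68) - 0) - (if (let x = (let y = (if true then true else true) in (let z = 5 in (\u.z))) in (let v = ((\w.(\p.4)) 2) in ((\q.q) false))) then ((\r.(if r then 6 else 7)) true) else ((\s.(if true then 8 else 8)) (if (let t = false in t) then (let a = 1 in true) else (if false then true else true)))))
step 3: [delta@0.0] ((74 - 0) - (if (let x = (let y = (if true then true else true) in (let z = 5 in (\u.z))) in (let v = ((\w.(\p.4)) 2) in ((\q.q) false))) then ((\r.(if r then 6 else 7)) true) else ((\s.(if true then 8 else 8)) (if (let t = false in t) then (let a = 1 in true) else (if false then true else true)))))
step 4: [delta@0] (74 - (if (let x = (let y = (if true then true else true) in (let z = 5 in (\u.z))) in (let v = ((\w.(\p.4)) 2) in ((\q.q) false))) then ((\r.(if r then 6 else 7)) true) else ((\s.(if true then 8 else 8)) (if (let t = false in t) then (let a = 1 in true) else (if false then true else true)))))
step 5: [let@1.0] (74 - (if (let v = ((\w.(\p.4)) 2) in ((\q.q) false)) then ((\r.(if r then 6 else 7)) true) else ((\s.(if true then 8 else 8)) (if (let t = false in t) then (let a = 1 in true) else (if false then true else true)))))
step 6: [let@1.0] (74 - (if ((\q.q) false) then ((\r.(if r then 6 else 7)) true) else ((\s.(if true then 8 else 8)) (if (let t = false in t) then (let a = 1 in true) else (if false then true else true)))))
step 7: [beta@1.0] (74 - (if false then ((\r.(if r then 6 else 7)) true) else ((\s.(if true then 8 else 8)) (if (let t = false in t) then (let a = 1 in true) else (if false then true else true)))))
step 8: [if@1] (74 - ((\s.(if true then 8 else 8)) (if (let t = false in t) then (let a = 1 in true) else (if false then true else true))))
step 9: [beta@1] (74 - (if true then 8 else 8))
step 10: [if@1] (74 - 8)
step 11: [delta@root] 66

Answer: 66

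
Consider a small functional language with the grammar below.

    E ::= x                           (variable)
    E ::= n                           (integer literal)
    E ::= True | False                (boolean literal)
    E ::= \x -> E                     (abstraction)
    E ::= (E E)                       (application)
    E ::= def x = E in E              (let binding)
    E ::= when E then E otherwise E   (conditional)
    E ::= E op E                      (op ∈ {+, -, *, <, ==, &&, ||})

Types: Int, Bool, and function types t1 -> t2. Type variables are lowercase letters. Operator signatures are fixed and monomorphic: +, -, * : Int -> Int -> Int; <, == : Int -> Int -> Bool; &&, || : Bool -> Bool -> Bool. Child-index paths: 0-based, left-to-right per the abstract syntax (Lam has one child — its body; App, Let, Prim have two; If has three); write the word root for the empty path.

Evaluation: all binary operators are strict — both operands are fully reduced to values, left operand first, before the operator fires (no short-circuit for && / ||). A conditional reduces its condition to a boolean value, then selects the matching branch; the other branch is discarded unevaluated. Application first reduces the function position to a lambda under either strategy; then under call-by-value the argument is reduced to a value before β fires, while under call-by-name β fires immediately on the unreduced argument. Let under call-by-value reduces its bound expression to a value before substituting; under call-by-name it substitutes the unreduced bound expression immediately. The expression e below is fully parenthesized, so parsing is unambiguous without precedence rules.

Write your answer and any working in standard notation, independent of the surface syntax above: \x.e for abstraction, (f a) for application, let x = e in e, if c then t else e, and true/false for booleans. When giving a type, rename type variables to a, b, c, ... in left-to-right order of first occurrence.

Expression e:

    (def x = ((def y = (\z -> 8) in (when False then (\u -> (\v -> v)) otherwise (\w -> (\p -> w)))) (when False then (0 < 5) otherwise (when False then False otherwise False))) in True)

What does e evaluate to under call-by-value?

Answer: true

Derivation:
step 0: (let x = ((let y = (\z.8) in (if false then (\u.(\v.v)) else (\w.(\p.w)))) (if false then (0 < 5) else (if false then false else false))) in true)
step 1: [let@0.0] (let x = ((if false then (\u.(\v.v)) else (\w.(\p.w))) (if false then (0 < 5) else (if false then false else false))) in true)
step 2: [if@0.0] (let x = ((\w.(\p.w)) (if false then (0 < 5) else (if false then false else false))) in true)
step 3: [if@0.1] (let x = ((\w.(\p.w)) (if false then false else false)) in true)
step 4: [if@0.1] (let x = ((\w.(\p.w)) false) in true)
step 5: [beta@0] (let x = (\p.false) in true)
step 6: [let@root] true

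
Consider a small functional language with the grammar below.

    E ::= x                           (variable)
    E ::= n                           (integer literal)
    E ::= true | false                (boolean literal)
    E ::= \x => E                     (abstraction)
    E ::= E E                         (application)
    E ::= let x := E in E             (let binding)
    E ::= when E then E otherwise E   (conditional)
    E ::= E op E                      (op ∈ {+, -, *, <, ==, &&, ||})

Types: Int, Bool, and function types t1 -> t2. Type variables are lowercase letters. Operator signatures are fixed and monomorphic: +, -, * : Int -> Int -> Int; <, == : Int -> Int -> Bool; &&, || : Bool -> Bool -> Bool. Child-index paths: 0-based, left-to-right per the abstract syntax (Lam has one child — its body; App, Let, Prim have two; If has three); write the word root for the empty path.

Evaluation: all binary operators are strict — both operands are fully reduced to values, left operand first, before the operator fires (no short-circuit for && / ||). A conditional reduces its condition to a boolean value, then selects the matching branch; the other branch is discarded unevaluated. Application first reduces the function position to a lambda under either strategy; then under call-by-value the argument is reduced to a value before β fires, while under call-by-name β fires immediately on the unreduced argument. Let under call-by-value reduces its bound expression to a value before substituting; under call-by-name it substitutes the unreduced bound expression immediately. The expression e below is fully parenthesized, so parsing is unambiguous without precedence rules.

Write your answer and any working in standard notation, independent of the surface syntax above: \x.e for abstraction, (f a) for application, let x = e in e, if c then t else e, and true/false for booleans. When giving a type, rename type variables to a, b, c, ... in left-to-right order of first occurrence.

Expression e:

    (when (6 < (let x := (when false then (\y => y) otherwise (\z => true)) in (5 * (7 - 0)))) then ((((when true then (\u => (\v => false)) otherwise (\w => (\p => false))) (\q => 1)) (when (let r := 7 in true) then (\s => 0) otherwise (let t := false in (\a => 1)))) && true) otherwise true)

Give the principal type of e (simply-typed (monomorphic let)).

Answer: Bool

Derivation:
  unify Int ~ Int
  unify Bool ~ Bool
y : a
\y._ : a -> a
\z._ : b -> Bool
  unify a -> a ~ b -> Bool
  unify a ~ b
  unify b ~ Bool
let x : Bool -> Bool
  unify Int ~ Int
  unify Int ~ Int
  unify Int ~ Int
  unify Int ~ Int
  unify Int ~ Int
  unify Bool ~ Bool
  unify Bool ~ Bool
\v._ : d -> Bool
\u._ : c -> d -> Bool
\p._ : f -> Bool
\w._ : e -> f -> Bool
  unify c -> d -> Bool ~ e -> f -> Bool
  unify c ~ e
  unify d -> Bool ~ f -> Bool
  unify d ~ f
  unify Bool ~ Bool
\q._ : g -> Int
  unify e -> f -> Bool ~ (g -> Int) -> h
  unify e ~ g -> Int
  unify f -> Bool ~ h
_ _ : f -> Bool
let r : Int
  unify Bool ~ Bool
\s._ : i -> Int
let t : Bool
\a._ : j -> Int
  unify i -> Int ~ j -> Int
  unify i ~ j
  unify Int ~ Int
  unify f -> Bool ~ (j -> Int) -> k
  unify f ~ j -> Int
  unify Bool ~ k
_ _ : Bool
  unify Bool ~ Bool
  unify Bool ~ Bool
  unify Bool ~ Bool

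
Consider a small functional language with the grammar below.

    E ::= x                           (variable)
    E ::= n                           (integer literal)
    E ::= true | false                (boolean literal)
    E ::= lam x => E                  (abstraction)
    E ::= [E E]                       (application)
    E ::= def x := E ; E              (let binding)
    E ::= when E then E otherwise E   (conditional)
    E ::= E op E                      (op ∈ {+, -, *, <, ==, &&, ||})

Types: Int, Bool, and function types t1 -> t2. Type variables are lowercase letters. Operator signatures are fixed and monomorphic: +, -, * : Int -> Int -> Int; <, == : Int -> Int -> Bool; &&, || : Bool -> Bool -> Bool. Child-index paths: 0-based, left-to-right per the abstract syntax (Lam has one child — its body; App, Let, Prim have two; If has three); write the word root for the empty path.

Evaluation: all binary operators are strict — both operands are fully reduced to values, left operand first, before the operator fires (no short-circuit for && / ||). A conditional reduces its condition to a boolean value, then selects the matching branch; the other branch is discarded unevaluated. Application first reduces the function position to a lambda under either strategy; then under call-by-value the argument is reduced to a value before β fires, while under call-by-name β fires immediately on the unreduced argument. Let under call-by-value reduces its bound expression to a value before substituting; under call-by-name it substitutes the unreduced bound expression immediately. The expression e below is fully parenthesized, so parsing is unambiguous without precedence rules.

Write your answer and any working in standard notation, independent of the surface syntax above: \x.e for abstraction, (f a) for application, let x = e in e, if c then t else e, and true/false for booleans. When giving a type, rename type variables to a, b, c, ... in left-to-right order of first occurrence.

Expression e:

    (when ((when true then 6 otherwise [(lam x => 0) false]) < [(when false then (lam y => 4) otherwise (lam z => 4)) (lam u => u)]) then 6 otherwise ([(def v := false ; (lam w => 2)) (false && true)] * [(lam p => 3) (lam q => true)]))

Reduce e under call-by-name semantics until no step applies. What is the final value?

Answer: 6

Working:
step 0: (if ((if true then 6 else ((\x.0) false)) < ((if false then (\y.4) else (\z.4)) (\u.u))) then 6 else (((let v = false in (\w.2)) (false && true)) * ((\p.3) (\q.true))))
step 1: [if@0.0] (if (6 < ((if false then (\y.4) else (\z.4)) (\u.u))) then 6 else (((let v = false in (\w.2)) (false && true)) * ((\p.3) (\q.true))))
step 2: [if@0.1.0] (if (6 < ((\z.4) (\u.u))) then 6 else (((let v = false in (\w.2)) (false && true)) * ((\p.3) (\q.true))))
step 3: [beta@0.1] (if (6 < 4) then 6 else (((let v = false in (\w.2)) (false && true)) * ((\p.3) (\q.true))))
step 4: [delta@0] (if false then 6 else (((let v = false in (\w.2)) (false && true)) * ((\p.3) (\q.true))))
step 5: [if@root] (((let v = false in (\w.2)) (false && true)) * ((\p.3) (\q.true)))
step 6: [let@0.0] (((\w.2) (false && true)) * ((\p.3) (\q.true)))
step 7: [beta@0] (2 * ((\p.3) (\q.true)))
step 8: [beta@1] (2 * 3)
step 9: [delta@root] 6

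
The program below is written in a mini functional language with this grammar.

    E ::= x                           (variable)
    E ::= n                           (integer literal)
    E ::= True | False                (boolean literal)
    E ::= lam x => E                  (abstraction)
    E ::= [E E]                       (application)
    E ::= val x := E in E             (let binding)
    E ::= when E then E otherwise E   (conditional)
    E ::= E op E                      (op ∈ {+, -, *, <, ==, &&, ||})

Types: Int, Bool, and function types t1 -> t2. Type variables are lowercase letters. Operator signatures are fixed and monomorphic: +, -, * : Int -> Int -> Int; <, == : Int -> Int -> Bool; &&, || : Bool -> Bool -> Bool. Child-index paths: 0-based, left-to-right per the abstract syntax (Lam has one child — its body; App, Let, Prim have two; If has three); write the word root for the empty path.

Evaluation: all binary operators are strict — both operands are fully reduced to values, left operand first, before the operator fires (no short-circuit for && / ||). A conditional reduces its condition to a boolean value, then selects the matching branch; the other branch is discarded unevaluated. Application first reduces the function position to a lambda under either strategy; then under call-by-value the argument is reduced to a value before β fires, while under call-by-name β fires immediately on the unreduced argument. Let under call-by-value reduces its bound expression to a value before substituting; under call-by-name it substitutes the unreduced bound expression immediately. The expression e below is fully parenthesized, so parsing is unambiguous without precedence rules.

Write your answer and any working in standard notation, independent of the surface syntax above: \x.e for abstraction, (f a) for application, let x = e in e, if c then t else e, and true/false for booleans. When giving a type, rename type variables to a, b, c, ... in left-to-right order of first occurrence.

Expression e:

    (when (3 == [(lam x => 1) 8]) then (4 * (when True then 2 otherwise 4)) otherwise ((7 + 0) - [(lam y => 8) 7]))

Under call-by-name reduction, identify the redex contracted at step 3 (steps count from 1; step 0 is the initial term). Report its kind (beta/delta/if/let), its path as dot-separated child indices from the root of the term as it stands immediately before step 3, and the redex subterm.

Trace:
step 0: (if (3 == ((\x.1) 8)) then (4 * (if true then 2 else 4)) else ((7 + 0) - ((\y.8) 7)))
step 1: [beta@0.1] (if (3 == 1) then (4 * (if true then 2 else 4)) else ((7 + 0) - ((\y.8) 7)))
step 2: [delta@0] (if false then (4 * (if true then 2 else 4)) else ((7 + 0) - ((\y.8) 7)))
step 3: [if@root] ((7 + 0) - ((\y.8) 7))

Answer: if at root : (if false then (4 * (if true then 2 else 4)) else ((7 + 0) - ((\y.8) 7)))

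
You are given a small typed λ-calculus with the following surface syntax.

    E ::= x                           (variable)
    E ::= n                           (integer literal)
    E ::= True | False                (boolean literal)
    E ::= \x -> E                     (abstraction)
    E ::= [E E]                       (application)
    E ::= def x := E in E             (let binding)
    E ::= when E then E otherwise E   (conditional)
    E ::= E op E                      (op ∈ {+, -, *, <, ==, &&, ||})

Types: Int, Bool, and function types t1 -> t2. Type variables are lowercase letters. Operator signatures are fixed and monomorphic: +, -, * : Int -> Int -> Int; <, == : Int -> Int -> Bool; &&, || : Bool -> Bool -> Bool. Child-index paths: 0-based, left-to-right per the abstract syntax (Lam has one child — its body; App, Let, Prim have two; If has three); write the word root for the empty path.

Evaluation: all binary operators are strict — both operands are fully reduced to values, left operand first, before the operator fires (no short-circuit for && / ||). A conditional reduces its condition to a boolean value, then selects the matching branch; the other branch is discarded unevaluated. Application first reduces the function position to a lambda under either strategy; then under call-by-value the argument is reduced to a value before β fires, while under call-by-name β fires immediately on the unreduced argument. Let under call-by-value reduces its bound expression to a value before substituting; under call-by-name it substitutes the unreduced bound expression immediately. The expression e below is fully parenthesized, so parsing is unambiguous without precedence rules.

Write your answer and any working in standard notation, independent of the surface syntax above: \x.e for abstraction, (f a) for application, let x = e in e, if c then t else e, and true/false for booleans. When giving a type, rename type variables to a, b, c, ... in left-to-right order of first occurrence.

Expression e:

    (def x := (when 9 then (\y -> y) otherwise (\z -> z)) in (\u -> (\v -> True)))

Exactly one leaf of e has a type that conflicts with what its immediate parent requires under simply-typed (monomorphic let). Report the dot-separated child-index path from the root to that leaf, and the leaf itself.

Trace:
  unify Int ~ Bool
  FAIL: mismatch Int ~ Bool

Answer: 0.0 : 9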